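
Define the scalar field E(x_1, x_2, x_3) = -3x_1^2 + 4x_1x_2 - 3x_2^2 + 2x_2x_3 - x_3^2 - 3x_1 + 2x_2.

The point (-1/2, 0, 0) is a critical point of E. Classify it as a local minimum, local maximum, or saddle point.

local maximum

The Hessian is constant: H = [[-6, 4, 0], [4, -6, 2], [0, 2, -2]].
Leading principal minors: Δ₁ = -6, Δ₂ = 20, Δ₃ = -16.
The minors alternate sign starting negative (−, +, −), so H is negative definite: a local maximum.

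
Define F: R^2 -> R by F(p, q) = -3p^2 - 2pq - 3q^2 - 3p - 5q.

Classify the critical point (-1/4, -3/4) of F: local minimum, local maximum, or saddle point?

The Hessian of F is constant: H = [[-6, -2], [-2, -6]].
det(H) = (-6)·(-6) − (-2)² = 32.
det(H) > 0 and tr(H) = -12 < 0, so H is negative definite and the point is a local maximum.

local maximum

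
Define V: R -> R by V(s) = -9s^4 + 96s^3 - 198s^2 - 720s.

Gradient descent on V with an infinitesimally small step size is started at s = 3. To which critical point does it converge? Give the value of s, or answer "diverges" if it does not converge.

4

V'(s) = -36(s - 5)(s - 4)(s + 1), so V'(3) = -288.
Gradient descent moves in the -V' direction, i.e. s is increasing.
The nearest critical point in that direction is s = 4, where V'' = 180 > 0 (a local minimum). The iterate converges there.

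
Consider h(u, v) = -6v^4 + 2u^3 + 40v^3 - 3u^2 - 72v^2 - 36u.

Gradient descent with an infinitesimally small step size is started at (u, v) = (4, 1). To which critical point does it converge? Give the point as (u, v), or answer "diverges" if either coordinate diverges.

h is separable, so gradient descent decouples: u follows -∂h/∂u, v follows -∂h/∂v.
∂h/∂u = 6(u - 3)(u + 2); at u=4 this is 36, so u decreases.
∂h/∂v = -24v(v - 3)(v - 2); at v=1 this is -48, so v increases.
u converges to its nearest critical value 3 (a local min of the u-part); v converges to 2. The iterate converges to (3, 2).

(3, 2)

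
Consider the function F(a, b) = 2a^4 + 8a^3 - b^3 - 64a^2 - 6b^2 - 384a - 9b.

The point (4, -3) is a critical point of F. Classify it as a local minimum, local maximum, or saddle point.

The mixed partial ∂²F/∂a∂b is 0, so the Hessian at any point is diag(F_aa, F_bb) = diag(8(3a^2 + 6a - 16), -6(b + 2)).
At (4, -3): H = diag(448, 6).
Both eigenvalues are positive, so H is positive definite: a local minimum.

local minimum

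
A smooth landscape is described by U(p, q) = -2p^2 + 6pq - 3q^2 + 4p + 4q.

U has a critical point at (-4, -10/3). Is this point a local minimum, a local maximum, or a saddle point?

The Hessian of U is constant: H = [[-4, 6], [6, -6]].
det(H) = (-4)·(-6) − 6² = -12.
Since det(H) < 0, H is indefinite and the critical point is a saddle point.

saddle point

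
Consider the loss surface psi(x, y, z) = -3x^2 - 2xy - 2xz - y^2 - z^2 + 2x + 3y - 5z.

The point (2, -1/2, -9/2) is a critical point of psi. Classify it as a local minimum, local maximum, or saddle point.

The Hessian is constant: H = [[-6, -2, -2], [-2, -2, 0], [-2, 0, -2]].
Leading principal minors: Δ₁ = -6, Δ₂ = 8, Δ₃ = -8.
The minors alternate sign starting negative (−, +, −), so H is negative definite: a local maximum.

local maximum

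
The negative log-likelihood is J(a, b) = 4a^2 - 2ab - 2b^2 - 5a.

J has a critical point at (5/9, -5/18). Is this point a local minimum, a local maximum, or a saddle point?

The Hessian of J is constant: H = [[8, -2], [-2, -4]].
det(H) = 8·(-4) − (-2)² = -36.
Since det(H) < 0, H is indefinite and the critical point is a saddle point.

saddle point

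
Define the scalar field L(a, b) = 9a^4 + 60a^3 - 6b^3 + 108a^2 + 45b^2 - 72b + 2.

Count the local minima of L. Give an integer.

L separates as a function of a plus a function of b, so ∇L=0 decouples.
∂L/∂a = 36a(a + 2)(a + 3) = 0 at a ∈ {-3, -2, 0}; ∂L/∂b = -18(b - 4)(b - 1) = 0 at b ∈ {1, 4}.
The Hessian is diagonal: diag(L_aa, L_bb). Second derivatives: L_aa(-3)=108, L_aa(-2)=-72, L_aa(0)=216; L_bb(1)=54, L_bb(4)=-54.
Local minima occur where both diagonal entries positive: (-3, 1), (0, 1). Count: 2.

2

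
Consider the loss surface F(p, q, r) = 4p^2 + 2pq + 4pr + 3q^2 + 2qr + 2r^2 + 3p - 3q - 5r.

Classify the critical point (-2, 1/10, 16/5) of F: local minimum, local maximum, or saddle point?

The Hessian is constant: H = [[8, 2, 4], [2, 6, 2], [4, 2, 4]].
Leading principal minors: Δ₁ = 8, Δ₂ = 44, Δ₃ = 80.
All leading minors are positive, so H is positive definite: a local minimum.

local minimum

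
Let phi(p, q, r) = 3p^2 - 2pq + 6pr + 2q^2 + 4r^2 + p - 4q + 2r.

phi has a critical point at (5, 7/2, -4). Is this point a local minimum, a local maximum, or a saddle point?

local minimum

The Hessian is constant: H = [[6, -2, 6], [-2, 4, 0], [6, 0, 8]].
Leading principal minors: Δ₁ = 6, Δ₂ = 20, Δ₃ = 16.
All leading minors are positive, so H is positive definite: a local minimum.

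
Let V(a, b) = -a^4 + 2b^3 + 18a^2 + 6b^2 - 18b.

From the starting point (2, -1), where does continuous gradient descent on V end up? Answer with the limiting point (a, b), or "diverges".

V is separable, so gradient descent decouples: a follows -∂V/∂a, b follows -∂V/∂b.
∂V/∂a = -4a(a - 3)(a + 3); at a=2 this is 40, so a decreases.
∂V/∂b = 6(b - 1)(b + 3); at b=-1 this is -24, so b increases.
a converges to its nearest critical value 0 (a local min of the a-part); b converges to 1. The iterate converges to (0, 1).

(0, 1)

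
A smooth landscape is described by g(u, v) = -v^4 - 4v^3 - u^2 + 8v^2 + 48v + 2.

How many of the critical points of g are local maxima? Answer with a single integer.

g separates as a function of u plus a function of v, so ∇g=0 decouples.
∂g/∂u = -2u = 0 at u ∈ {0}; ∂g/∂v = -4(v - 2)(v + 2)(v + 3) = 0 at v ∈ {-3, -2, 2}.
The Hessian is diagonal: diag(g_uu, g_vv). Second derivatives: g_uu(0)=-2; g_vv(-3)=-20, g_vv(-2)=16, g_vv(2)=-80.
Local maxima occur where both diagonal entries negative: (0, -3), (0, 2). Count: 2.

2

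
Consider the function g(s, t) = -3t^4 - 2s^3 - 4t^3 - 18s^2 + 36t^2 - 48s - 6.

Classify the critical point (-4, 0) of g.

The mixed partial ∂²g/∂s∂t is 0, so the Hessian at any point is diag(g_ss, g_tt) = diag(-12(s + 3), 12(-3t^2 - 2t + 6)).
At (-4, 0): H = diag(12, 72).
Both eigenvalues are positive, so H is positive definite: a local minimum.

local minimum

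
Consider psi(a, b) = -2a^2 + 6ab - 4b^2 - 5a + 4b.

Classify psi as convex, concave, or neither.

neither

psi is quadratic, so its Hessian is the constant matrix H = [[-4, 6], [6, -8]].
det(H) = -4, tr(H) = -12.
det(H) < 0, so H is indefinite: neither convex nor concave.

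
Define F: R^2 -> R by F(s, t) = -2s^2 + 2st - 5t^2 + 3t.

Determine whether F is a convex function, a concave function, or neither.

F is quadratic, so its Hessian is the constant matrix H = [[-4, 2], [2, -10]].
det(H) = 36, tr(H) = -14.
det(H) > 0 and tr(H) < 0, so H is negative definite everywhere: concave.

concave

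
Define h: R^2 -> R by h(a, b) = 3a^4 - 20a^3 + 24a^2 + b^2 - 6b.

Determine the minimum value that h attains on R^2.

-137

h(a,b) separates as P(a) + Q(b), so its minimum is min P + min Q.
P'(a) = 12a(a - 4)(a - 1) vanishes at a ∈ {0, 1, 4}; Q'(b) = 2b - 6 vanishes at b ∈ {3}.
Local minima of P (where P''>0): P(0)=0, P(4)=-128. Local minima of Q: Q(3)=-9.
So the global minimum of h is P(4) + Q(3) = -128 − 9 = -137, attained at (4, 3).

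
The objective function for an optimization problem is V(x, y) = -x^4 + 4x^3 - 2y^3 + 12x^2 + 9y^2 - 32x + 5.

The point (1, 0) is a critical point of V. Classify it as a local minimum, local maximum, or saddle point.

local minimum

The mixed partial ∂²V/∂x∂y is 0, so the Hessian at any point is diag(V_xx, V_yy) = diag(12(-x^2 + 2x + 2), 6(-2y + 3)).
At (1, 0): H = diag(36, 18).
Both eigenvalues are positive, so H is positive definite: a local minimum.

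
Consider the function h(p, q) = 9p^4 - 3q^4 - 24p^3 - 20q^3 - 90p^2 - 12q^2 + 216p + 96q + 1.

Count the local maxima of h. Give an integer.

h separates as a function of p plus a function of q, so ∇h=0 decouples.
∂h/∂p = 36(p - 3)(p - 1)(p + 2) = 0 at p ∈ {-2, 1, 3}; ∂h/∂q = -12(q - 1)(q + 2)(q + 4) = 0 at q ∈ {-4, -2, 1}.
The Hessian is diagonal: diag(h_pp, h_qq). Second derivatives: h_pp(-2)=540, h_pp(1)=-216, h_pp(3)=360; h_qq(-4)=-120, h_qq(-2)=72, h_qq(1)=-180.
Local maxima occur where both diagonal entries negative: (1, -4), (1, 1). Count: 2.

2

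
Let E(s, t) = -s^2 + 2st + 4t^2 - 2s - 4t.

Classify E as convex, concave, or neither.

neither

E is quadratic, so its Hessian is the constant matrix H = [[-2, 2], [2, 8]].
det(H) = -20, tr(H) = 6.
det(H) < 0, so H is indefinite: neither convex nor concave.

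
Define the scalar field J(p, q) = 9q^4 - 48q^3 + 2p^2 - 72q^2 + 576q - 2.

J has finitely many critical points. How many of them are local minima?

J separates as a function of p plus a function of q, so ∇J=0 decouples.
∂J/∂p = 4p = 0 at p ∈ {0}; ∂J/∂q = 36(q - 4)(q - 2)(q + 2) = 0 at q ∈ {-2, 2, 4}.
The Hessian is diagonal: diag(J_pp, J_qq). Second derivatives: J_pp(0)=4; J_qq(-2)=864, J_qq(2)=-288, J_qq(4)=432.
Local minima occur where both diagonal entries positive: (0, -2), (0, 4). Count: 2.

2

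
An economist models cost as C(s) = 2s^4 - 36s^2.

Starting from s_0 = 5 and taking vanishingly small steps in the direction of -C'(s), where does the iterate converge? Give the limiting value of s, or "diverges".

3

C'(s) = 8s(s - 3)(s + 3), so C'(5) = 640.
Gradient descent moves in the -C' direction, i.e. s is decreasing.
The nearest critical point in that direction is s = 3, where C'' = 144 > 0 (a local minimum). The iterate converges there.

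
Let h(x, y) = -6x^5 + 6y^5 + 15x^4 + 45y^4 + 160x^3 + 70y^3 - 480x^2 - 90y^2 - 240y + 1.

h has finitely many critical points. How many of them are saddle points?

h separates as a function of x plus a function of y, so ∇h=0 decouples.
∂h/∂x = -30x(x - 4)(x - 2)(x + 4) = 0 at x ∈ {-4, 0, 2, 4}; ∂h/∂y = 30(y - 1)(y + 1)(y + 2)(y + 4) = 0 at y ∈ {-4, -2, -1, 1}.
The Hessian is diagonal: diag(h_xx, h_yy). Second derivatives: h_xx(-4)=5760, h_xx(0)=-960, h_xx(2)=720, h_xx(4)=-1920; h_yy(-4)=-900, h_yy(-2)=180, h_yy(-1)=-180, h_yy(1)=900.
Saddle points occur where the two diagonal entries have opposite signs: (-4, -4), (-4, -1), (0, -2), (0, 1), (2, -4), (2, -1), (4, -2), (4, 1). Count: 8.

8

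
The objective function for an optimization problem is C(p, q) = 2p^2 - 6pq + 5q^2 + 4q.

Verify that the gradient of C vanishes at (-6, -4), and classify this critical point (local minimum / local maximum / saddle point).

∇C = (4p - 6q, -6p + 10q + 4); substituting (-6, -4) gives ∇C = (0, 0), so (-6, -4) is indeed a critical point.
The Hessian of C is constant: H = [[4, -6], [-6, 10]].
det(H) = 4·10 − (-6)² = 4.
det(H) > 0 and tr(H) = 14 > 0, so H is positive definite and the point is a local minimum.

local minimum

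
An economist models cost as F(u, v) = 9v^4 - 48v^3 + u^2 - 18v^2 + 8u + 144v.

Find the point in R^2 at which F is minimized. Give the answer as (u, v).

(-4, 4)

F(u,v) separates as P(u) + Q(v), so its minimum is min P + min Q.
P'(u) = 2u + 8 vanishes at u ∈ {-4}; Q'(v) = 36(v - 4)(v - 1)(v + 1) vanishes at v ∈ {-1, 1, 4}.
Local minima of P (where P''>0): P(-4)=-16. Local minima of Q: Q(-1)=-105, Q(4)=-480.
So the global minimum of F is P(-4) + Q(4) = -16 − 480 = -496, attained at (-4, 4).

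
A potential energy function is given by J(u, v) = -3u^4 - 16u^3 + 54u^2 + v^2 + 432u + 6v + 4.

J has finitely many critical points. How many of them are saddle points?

2

J separates as a function of u plus a function of v, so ∇J=0 decouples.
∂J/∂u = -12(u - 3)(u + 3)(u + 4) = 0 at u ∈ {-4, -3, 3}; ∂J/∂v = 2(v + 3) = 0 at v ∈ {-3}.
The Hessian is diagonal: diag(J_uu, J_vv). Second derivatives: J_uu(-4)=-84, J_uu(-3)=72, J_uu(3)=-504; J_vv(-3)=2.
Saddle points occur where the two diagonal entries have opposite signs: (-4, -3), (3, -3). Count: 2.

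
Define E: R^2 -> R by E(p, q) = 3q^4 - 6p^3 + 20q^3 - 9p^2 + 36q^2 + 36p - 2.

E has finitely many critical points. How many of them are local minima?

2

E separates as a function of p plus a function of q, so ∇E=0 decouples.
∂E/∂p = -18(p - 1)(p + 2) = 0 at p ∈ {-2, 1}; ∂E/∂q = 12q(q + 2)(q + 3) = 0 at q ∈ {-3, -2, 0}.
The Hessian is diagonal: diag(E_pp, E_qq). Second derivatives: E_pp(-2)=54, E_pp(1)=-54; E_qq(-3)=36, E_qq(-2)=-24, E_qq(0)=72.
Local minima occur where both diagonal entries positive: (-2, -3), (-2, 0). Count: 2.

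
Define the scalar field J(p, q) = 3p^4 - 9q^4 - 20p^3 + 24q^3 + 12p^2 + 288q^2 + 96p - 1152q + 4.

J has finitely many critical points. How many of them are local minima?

J separates as a function of p plus a function of q, so ∇J=0 decouples.
∂J/∂p = 12(p - 4)(p - 2)(p + 1) = 0 at p ∈ {-1, 2, 4}; ∂J/∂q = -36(q - 4)(q - 2)(q + 4) = 0 at q ∈ {-4, 2, 4}.
The Hessian is diagonal: diag(J_pp, J_qq). Second derivatives: J_pp(-1)=180, J_pp(2)=-72, J_pp(4)=120; J_qq(-4)=-1728, J_qq(2)=432, J_qq(4)=-576.
Local minima occur where both diagonal entries positive: (-1, 2), (4, 2). Count: 2.

2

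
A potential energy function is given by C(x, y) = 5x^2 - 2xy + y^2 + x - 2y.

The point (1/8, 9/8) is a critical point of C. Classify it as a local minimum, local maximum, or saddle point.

local minimum

The Hessian of C is constant: H = [[10, -2], [-2, 2]].
det(H) = 10·2 − (-2)² = 16.
det(H) > 0 and tr(H) = 12 > 0, so H is positive definite and the point is a local minimum.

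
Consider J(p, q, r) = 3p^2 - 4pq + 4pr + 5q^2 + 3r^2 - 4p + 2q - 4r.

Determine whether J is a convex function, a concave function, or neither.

convex

J is quadratic, so its Hessian is the constant matrix H = [[6, -4, 4], [-4, 10, 0], [4, 0, 6]].
Leading principal minors: 6, 44, 104.
All positive ⇒ H ≻ 0 ⇒ convex.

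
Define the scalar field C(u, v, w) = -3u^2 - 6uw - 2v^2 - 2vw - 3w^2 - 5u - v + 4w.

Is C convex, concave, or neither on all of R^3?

neither

C is quadratic, so its Hessian is the constant matrix H = [[-6, 0, -6], [0, -4, -2], [-6, -2, -6]].
Leading principal minors: -6, 24, 24.
Neither pattern holds ⇒ H is indefinite ⇒ neither convex nor concave.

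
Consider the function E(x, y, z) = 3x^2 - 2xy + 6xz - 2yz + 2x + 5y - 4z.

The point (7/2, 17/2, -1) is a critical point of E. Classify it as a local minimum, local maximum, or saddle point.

The Hessian is constant: H = [[6, -2, 6], [-2, 0, -2], [6, -2, 0]].
Leading principal minors: Δ₁ = 6, Δ₂ = -4, Δ₃ = 24.
The minors fit neither the all-positive nor the alternating-sign pattern, so H is indefinite: a saddle point.

saddle point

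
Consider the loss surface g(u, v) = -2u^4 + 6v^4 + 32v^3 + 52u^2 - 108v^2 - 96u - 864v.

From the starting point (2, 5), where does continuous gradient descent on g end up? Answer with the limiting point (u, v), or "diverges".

(1, 3)

g is separable, so gradient descent decouples: u follows -∂g/∂u, v follows -∂g/∂v.
∂g/∂u = -8(u - 3)(u - 1)(u + 4); at u=2 this is 48, so u decreases.
∂g/∂v = 24(v - 3)(v + 3)(v + 4); at v=5 this is 3456, so v decreases.
u converges to its nearest critical value 1 (a local min of the u-part); v converges to 3. The iterate converges to (1, 3).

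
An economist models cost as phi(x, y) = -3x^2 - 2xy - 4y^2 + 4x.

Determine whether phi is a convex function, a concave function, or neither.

concave

phi is quadratic, so its Hessian is the constant matrix H = [[-6, -2], [-2, -8]].
det(H) = 44, tr(H) = -14.
det(H) > 0 and tr(H) < 0, so H is negative definite everywhere: concave.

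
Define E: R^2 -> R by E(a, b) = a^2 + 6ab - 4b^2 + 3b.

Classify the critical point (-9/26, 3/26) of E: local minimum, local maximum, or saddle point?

The Hessian of E is constant: H = [[2, 6], [6, -8]].
det(H) = 2·(-8) − 6² = -52.
Since det(H) < 0, H is indefinite and the critical point is a saddle point.

saddle point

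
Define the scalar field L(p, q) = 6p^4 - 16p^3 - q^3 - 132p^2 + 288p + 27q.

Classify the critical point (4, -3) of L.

The mixed partial ∂²L/∂p∂q is 0, so the Hessian at any point is diag(L_pp, L_qq) = diag(24(3p^2 - 4p - 11), -6q).
At (4, -3): H = diag(504, 18).
Both eigenvalues are positive, so H is positive definite: a local minimum.

local minimum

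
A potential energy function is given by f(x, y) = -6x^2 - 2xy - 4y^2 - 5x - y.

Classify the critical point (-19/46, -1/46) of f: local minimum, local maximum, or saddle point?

local maximum

The Hessian of f is constant: H = [[-12, -2], [-2, -8]].
det(H) = (-12)·(-8) − (-2)² = 92.
det(H) > 0 and tr(H) = -20 < 0, so H is negative definite and the point is a local maximum.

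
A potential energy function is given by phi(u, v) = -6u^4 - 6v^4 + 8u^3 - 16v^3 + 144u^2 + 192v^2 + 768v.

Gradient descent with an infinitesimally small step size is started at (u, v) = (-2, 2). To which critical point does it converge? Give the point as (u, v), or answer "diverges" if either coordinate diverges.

phi is separable, so gradient descent decouples: u follows -∂phi/∂u, v follows -∂phi/∂v.
∂phi/∂u = -24u(u - 4)(u + 3); at u=-2 this is -288, so u increases.
∂phi/∂v = -24(v - 4)(v + 2)(v + 4); at v=2 this is 1152, so v decreases.
u converges to its nearest critical value 0 (a local min of the u-part); v converges to -2. The iterate converges to (0, -2).

(0, -2)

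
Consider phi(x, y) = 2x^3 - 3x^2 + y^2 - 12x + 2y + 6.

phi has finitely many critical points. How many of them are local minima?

1

phi separates as a function of x plus a function of y, so ∇phi=0 decouples.
∂phi/∂x = 6(x - 2)(x + 1) = 0 at x ∈ {-1, 2}; ∂phi/∂y = 2(y + 1) = 0 at y ∈ {-1}.
The Hessian is diagonal: diag(phi_xx, phi_yy). Second derivatives: phi_xx(-1)=-18, phi_xx(2)=18; phi_yy(-1)=2.
Local minima occur where both diagonal entries positive: (2, -1). Count: 1.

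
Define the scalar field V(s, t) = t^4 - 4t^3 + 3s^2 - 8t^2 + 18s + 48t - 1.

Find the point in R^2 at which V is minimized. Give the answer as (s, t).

(-3, -2)

V(s,t) separates as P(s) + Q(t) − 1, so its minimum is min P + min Q − 1.
P'(s) = 6s + 18 vanishes at s ∈ {-3}; Q'(t) = 4(t - 3)(t - 2)(t + 2) vanishes at t ∈ {-2, 2, 3}.
Local minima of P (where P''>0): P(-3)=-27. Local minima of Q: Q(-2)=-80, Q(3)=45.
So the global minimum of V is P(-3) + Q(-2) − 1 = -27 − 80 − 1 = -108, attained at (-3, -2).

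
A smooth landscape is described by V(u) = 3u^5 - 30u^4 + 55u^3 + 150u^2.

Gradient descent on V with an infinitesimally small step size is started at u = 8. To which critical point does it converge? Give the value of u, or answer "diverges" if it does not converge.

V'(u) = 15u(u - 5)(u - 4)(u + 1), so V'(8) = 12960.
Gradient descent moves in the -V' direction, i.e. u is decreasing.
The nearest critical point in that direction is u = 5, where V'' = 450 > 0 (a local minimum). The iterate converges there.

5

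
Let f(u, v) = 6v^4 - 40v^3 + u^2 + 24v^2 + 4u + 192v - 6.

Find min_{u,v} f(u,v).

f(u,v) separates as P(u) + Q(v) − 6, so its minimum is min P + min Q − 6.
P'(u) = 2u + 4 vanishes at u ∈ {-2}; Q'(v) = 24(v - 4)(v - 2)(v + 1) vanishes at v ∈ {-1, 2, 4}.
Local minima of P (where P''>0): P(-2)=-4. Local minima of Q: Q(-1)=-122, Q(4)=128.
So the global minimum of f is P(-2) + Q(-1) − 6 = -4 − 122 − 6 = -132, attained at (-2, -1).

-132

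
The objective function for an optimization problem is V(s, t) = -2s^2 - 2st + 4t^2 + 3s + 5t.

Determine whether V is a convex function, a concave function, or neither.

neither

V is quadratic, so its Hessian is the constant matrix H = [[-4, -2], [-2, 8]].
det(H) = -36, tr(H) = 4.
det(H) < 0, so H is indefinite: neither convex nor concave.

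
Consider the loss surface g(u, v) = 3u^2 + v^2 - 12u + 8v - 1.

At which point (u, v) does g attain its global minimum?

(2, -4)

g(u,v) separates as P(u) + Q(v) − 1, so its minimum is min P + min Q − 1.
P'(u) = 6u - 12 vanishes at u ∈ {2}; Q'(v) = 2v + 8 vanishes at v ∈ {-4}.
Local minima of P (where P''>0): P(2)=-12. Local minima of Q: Q(-4)=-16.
So the global minimum of g is P(2) + Q(-4) − 1 = -12 − 16 − 1 = -29, attained at (2, -4).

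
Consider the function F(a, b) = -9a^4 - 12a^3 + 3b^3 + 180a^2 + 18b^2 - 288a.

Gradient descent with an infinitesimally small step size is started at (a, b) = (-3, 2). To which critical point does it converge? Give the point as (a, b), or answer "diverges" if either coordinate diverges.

(1, 0)

F is separable, so gradient descent decouples: a follows -∂F/∂a, b follows -∂F/∂b.
∂F/∂a = -36(a - 2)(a - 1)(a + 4); at a=-3 this is -720, so a increases.
∂F/∂b = 9b(b + 4); at b=2 this is 108, so b decreases.
a converges to its nearest critical value 1 (a local min of the a-part); b converges to 0. The iterate converges to (1, 0).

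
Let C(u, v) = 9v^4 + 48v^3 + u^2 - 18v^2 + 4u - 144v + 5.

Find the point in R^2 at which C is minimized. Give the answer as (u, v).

C(u,v) separates as P(u) + Q(v) + 5, so its minimum is min P + min Q + 5.
P'(u) = 2u + 4 vanishes at u ∈ {-2}; Q'(v) = 36(v - 1)(v + 1)(v + 4) vanishes at v ∈ {-4, -1, 1}.
Local minima of P (where P''>0): P(-2)=-4. Local minima of Q: Q(-4)=-480, Q(1)=-105.
So the global minimum of C is P(-2) + Q(-4) + 5 = -4 − 480 + 5 = -479, attained at (-2, -4).

(-2, -4)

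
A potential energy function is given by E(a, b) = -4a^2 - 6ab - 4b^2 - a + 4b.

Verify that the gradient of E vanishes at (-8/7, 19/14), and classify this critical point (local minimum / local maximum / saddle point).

∇E = (-8a - 6b - 1, -6a - 8b + 4); substituting (-8/7, 19/14) gives ∇E = (0, 0), so (-8/7, 19/14) is indeed a critical point.
The Hessian of E is constant: H = [[-8, -6], [-6, -8]].
det(H) = (-8)·(-8) − (-6)² = 28.
det(H) > 0 and tr(H) = -16 < 0, so H is negative definite and the point is a local maximum.

local maximum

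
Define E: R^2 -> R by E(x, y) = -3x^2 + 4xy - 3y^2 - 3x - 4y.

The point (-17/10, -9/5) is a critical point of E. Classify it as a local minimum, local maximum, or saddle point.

local maximum

The Hessian of E is constant: H = [[-6, 4], [4, -6]].
det(H) = (-6)·(-6) − 4² = 20.
det(H) > 0 and tr(H) = -12 < 0, so H is negative definite and the point is a local maximum.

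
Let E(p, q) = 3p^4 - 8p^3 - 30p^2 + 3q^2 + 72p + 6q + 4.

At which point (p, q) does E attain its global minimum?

E(p,q) separates as A(p) + B(q) + 4, so its minimum is min A + min B + 4.
A'(p) = 12(p - 3)(p - 1)(p + 2) vanishes at p ∈ {-2, 1, 3}; B'(q) = 6q + 6 vanishes at q ∈ {-1}.
Local minima of A (where A''>0): A(-2)=-152, A(3)=-27. Local minima of B: B(-1)=-3.
So the global minimum of E is A(-2) + B(-1) + 4 = -152 − 3 + 4 = -151, attained at (-2, -1).

(-2, -1)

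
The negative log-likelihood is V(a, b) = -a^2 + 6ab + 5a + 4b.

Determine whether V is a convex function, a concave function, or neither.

neither

V is quadratic, so its Hessian is the constant matrix H = [[-2, 6], [6, 0]].
det(H) = -36, tr(H) = -2.
det(H) < 0, so H is indefinite: neither convex nor concave.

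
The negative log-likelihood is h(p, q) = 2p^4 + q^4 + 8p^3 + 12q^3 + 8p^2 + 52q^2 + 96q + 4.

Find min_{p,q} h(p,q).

-60

h(p,q) separates as A(p) + B(q) + 4, so its minimum is min A + min B + 4.
A'(p) = 8p(p + 1)(p + 2) vanishes at p ∈ {-2, -1, 0}; B'(q) = 4(q + 2)(q + 3)(q + 4) vanishes at q ∈ {-4, -3, -2}.
Local minima of A (where A''>0): A(-2)=0, A(0)=0. Local minima of B: B(-4)=-64, B(-2)=-64.
So the global minimum of h is A(-2) + B(-4) + 4 = 0 − 64 + 4 = -60, attained at (-2, -4).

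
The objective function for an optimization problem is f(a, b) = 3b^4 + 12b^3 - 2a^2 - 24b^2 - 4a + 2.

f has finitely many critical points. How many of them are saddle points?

f separates as a function of a plus a function of b, so ∇f=0 decouples.
∂f/∂a = -4(a + 1) = 0 at a ∈ {-1}; ∂f/∂b = 12b(b - 1)(b + 4) = 0 at b ∈ {-4, 0, 1}.
The Hessian is diagonal: diag(f_aa, f_bb). Second derivatives: f_aa(-1)=-4; f_bb(-4)=240, f_bb(0)=-48, f_bb(1)=60.
Saddle points occur where the two diagonal entries have opposite signs: (-1, -4), (-1, 1). Count: 2.

2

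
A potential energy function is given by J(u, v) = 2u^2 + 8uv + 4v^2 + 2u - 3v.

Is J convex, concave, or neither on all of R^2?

J is quadratic, so its Hessian is the constant matrix H = [[4, 8], [8, 8]].
det(H) = -32, tr(H) = 12.
det(H) < 0, so H is indefinite: neither convex nor concave.

neither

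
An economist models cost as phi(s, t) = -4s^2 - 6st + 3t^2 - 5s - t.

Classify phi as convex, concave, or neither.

phi is quadratic, so its Hessian is the constant matrix H = [[-8, -6], [-6, 6]].
det(H) = -84, tr(H) = -2.
det(H) < 0, so H is indefinite: neither convex nor concave.

neither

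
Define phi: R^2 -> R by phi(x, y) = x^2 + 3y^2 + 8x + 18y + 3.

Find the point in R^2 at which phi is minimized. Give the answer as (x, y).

phi(x,y) separates as P(x) + Q(y) + 3, so its minimum is min P + min Q + 3.
P'(x) = 2x + 8 vanishes at x ∈ {-4}; Q'(y) = 6y + 18 vanishes at y ∈ {-3}.
Local minima of P (where P''>0): P(-4)=-16. Local minima of Q: Q(-3)=-27.
So the global minimum of phi is P(-4) + Q(-3) + 3 = -16 − 27 + 3 = -40, attained at (-4, -3).

(-4, -3)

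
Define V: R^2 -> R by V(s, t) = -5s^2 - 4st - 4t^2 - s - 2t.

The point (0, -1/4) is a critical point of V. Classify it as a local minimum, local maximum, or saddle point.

local maximum

The Hessian of V is constant: H = [[-10, -4], [-4, -8]].
det(H) = (-10)·(-8) − (-4)² = 64.
det(H) > 0 and tr(H) = -18 < 0, so H is negative definite and the point is a local maximum.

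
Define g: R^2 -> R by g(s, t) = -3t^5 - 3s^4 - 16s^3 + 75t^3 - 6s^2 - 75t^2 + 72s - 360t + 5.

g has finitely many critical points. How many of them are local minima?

2

g separates as a function of s plus a function of t, so ∇g=0 decouples.
∂g/∂s = -12(s - 1)(s + 2)(s + 3) = 0 at s ∈ {-3, -2, 1}; ∂g/∂t = -15(t - 3)(t - 2)(t + 1)(t + 4) = 0 at t ∈ {-4, -1, 2, 3}.
The Hessian is diagonal: diag(g_ss, g_tt). Second derivatives: g_ss(-3)=-48, g_ss(-2)=36, g_ss(1)=-144; g_tt(-4)=1890, g_tt(-1)=-540, g_tt(2)=270, g_tt(3)=-420.
Local minima occur where both diagonal entries positive: (-2, -4), (-2, 2). Count: 2.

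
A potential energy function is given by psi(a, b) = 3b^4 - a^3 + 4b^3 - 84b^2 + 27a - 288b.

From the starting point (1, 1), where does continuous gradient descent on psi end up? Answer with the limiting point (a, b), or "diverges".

(-3, 4)

psi is separable, so gradient descent decouples: a follows -∂psi/∂a, b follows -∂psi/∂b.
∂psi/∂a = -3(a - 3)(a + 3); at a=1 this is 24, so a decreases.
∂psi/∂b = 12(b - 4)(b + 2)(b + 3); at b=1 this is -432, so b increases.
a converges to its nearest critical value -3 (a local min of the a-part); b converges to 4. The iterate converges to (-3, 4).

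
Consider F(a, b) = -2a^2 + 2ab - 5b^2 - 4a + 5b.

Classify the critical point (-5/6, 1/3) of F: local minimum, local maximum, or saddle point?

The Hessian of F is constant: H = [[-4, 2], [2, -10]].
det(H) = (-4)·(-10) − 2² = 36.
det(H) > 0 and tr(H) = -14 < 0, so H is negative definite and the point is a local maximum.

local maximum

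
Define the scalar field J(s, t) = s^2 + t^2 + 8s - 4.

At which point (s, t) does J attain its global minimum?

J(s,t) separates as P(s) + Q(t) − 4, so its minimum is min P + min Q − 4.
P'(s) = 2s + 8 vanishes at s ∈ {-4}; Q'(t) = 2t vanishes at t ∈ {0}.
Local minima of P (where P''>0): P(-4)=-16. Local minima of Q: Q(0)=0.
So the global minimum of J is P(-4) + Q(0) − 4 = -16 + 0 − 4 = -20, attained at (-4, 0).

(-4, 0)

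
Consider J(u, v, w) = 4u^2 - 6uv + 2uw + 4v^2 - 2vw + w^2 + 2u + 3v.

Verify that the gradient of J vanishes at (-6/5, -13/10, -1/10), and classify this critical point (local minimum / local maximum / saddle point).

local minimum

∇J = (8u - 6v + 2w + 2, -6u + 8v - 2w + 3, 2u - 2v + 2w); substituting (-6/5, -13/10, -1/10) gives ∇J = (0, 0, 0), so (-6/5, -13/10, -1/10) is indeed a critical point.
The Hessian is constant: H = [[8, -6, 2], [-6, 8, -2], [2, -2, 2]].
Leading principal minors: Δ₁ = 8, Δ₂ = 28, Δ₃ = 40.
All leading minors are positive, so H is positive definite: a local minimum.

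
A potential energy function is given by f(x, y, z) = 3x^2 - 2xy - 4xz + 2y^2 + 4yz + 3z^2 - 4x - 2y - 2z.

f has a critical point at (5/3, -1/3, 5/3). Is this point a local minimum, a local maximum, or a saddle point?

local minimum

The Hessian is constant: H = [[6, -2, -4], [-2, 4, 4], [-4, 4, 6]].
Leading principal minors: Δ₁ = 6, Δ₂ = 20, Δ₃ = 24.
All leading minors are positive, so H is positive definite: a local minimum.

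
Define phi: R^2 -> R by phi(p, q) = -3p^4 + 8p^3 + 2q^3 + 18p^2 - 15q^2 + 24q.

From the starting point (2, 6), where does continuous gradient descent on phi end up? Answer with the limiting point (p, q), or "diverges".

phi is separable, so gradient descent decouples: p follows -∂phi/∂p, q follows -∂phi/∂q.
∂phi/∂p = -12p(p - 3)(p + 1); at p=2 this is 72, so p decreases.
∂phi/∂q = 6(q - 4)(q - 1); at q=6 this is 60, so q decreases.
p converges to its nearest critical value 0 (a local min of the p-part); q converges to 4. The iterate converges to (0, 4).

(0, 4)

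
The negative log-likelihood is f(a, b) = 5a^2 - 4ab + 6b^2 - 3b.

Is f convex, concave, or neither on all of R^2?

convex

f is quadratic, so its Hessian is the constant matrix H = [[10, -4], [-4, 12]].
det(H) = 104, tr(H) = 22.
det(H) > 0 and tr(H) > 0, so H is positive definite everywhere: convex.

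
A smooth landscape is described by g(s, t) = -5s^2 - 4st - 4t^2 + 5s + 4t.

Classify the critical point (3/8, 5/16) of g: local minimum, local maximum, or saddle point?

The Hessian of g is constant: H = [[-10, -4], [-4, -8]].
det(H) = (-10)·(-8) − (-4)² = 64.
det(H) > 0 and tr(H) = -18 < 0, so H is negative definite and the point is a local maximum.

local maximum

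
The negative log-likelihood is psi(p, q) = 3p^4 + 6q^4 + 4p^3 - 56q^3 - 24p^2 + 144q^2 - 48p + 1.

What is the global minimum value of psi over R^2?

-111

psi(p,q) separates as A(p) + B(q) + 1, so its minimum is min A + min B + 1.
A'(p) = 12(p - 2)(p + 1)(p + 2) vanishes at p ∈ {-2, -1, 2}; B'(q) = 24q(q - 4)(q - 3) vanishes at q ∈ {0, 3, 4}.
Local minima of A (where A''>0): A(-2)=16, A(2)=-112. Local minima of B: B(0)=0, B(4)=256.
So the global minimum of psi is A(2) + B(0) + 1 = -112 + 0 + 1 = -111, attained at (2, 0).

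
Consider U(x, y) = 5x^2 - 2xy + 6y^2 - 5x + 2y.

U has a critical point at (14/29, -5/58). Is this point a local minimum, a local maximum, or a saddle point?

local minimum

The Hessian of U is constant: H = [[10, -2], [-2, 12]].
det(H) = 10·12 − (-2)² = 116.
det(H) > 0 and tr(H) = 22 > 0, so H is positive definite and the point is a local minimum.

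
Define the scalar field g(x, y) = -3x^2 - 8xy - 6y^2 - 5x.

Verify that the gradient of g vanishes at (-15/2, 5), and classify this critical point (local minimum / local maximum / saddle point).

local maximum

∇g = (-6x - 8y - 5, -8x - 12y); substituting (-15/2, 5) gives ∇g = (0, 0), so (-15/2, 5) is indeed a critical point.
The Hessian of g is constant: H = [[-6, -8], [-8, -12]].
det(H) = (-6)·(-12) − (-8)² = 8.
det(H) > 0 and tr(H) = -18 < 0, so H is negative definite and the point is a local maximum.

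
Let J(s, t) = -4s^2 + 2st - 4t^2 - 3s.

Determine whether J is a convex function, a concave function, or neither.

concave

J is quadratic, so its Hessian is the constant matrix H = [[-8, 2], [2, -8]].
det(H) = 60, tr(H) = -16.
det(H) > 0 and tr(H) < 0, so H is negative definite everywhere: concave.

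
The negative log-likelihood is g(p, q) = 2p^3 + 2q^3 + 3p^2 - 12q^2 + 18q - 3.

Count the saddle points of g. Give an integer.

g separates as a function of p plus a function of q, so ∇g=0 decouples.
∂g/∂p = 6p(p + 1) = 0 at p ∈ {-1, 0}; ∂g/∂q = 6(q - 3)(q - 1) = 0 at q ∈ {1, 3}.
The Hessian is diagonal: diag(g_pp, g_qq). Second derivatives: g_pp(-1)=-6, g_pp(0)=6; g_qq(1)=-12, g_qq(3)=12.
Saddle points occur where the two diagonal entries have opposite signs: (-1, 3), (0, 1). Count: 2.

2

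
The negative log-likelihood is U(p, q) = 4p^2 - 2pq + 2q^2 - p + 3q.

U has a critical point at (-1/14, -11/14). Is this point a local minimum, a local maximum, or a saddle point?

local minimum

The Hessian of U is constant: H = [[8, -2], [-2, 4]].
det(H) = 8·4 − (-2)² = 28.
det(H) > 0 and tr(H) = 12 > 0, so H is positive definite and the point is a local minimum.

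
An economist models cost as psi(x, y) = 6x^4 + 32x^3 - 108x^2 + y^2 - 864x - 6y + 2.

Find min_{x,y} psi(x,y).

psi(x,y) separates as P(x) + Q(y) + 2, so its minimum is min P + min Q + 2.
P'(x) = 24(x - 3)(x + 3)(x + 4) vanishes at x ∈ {-4, -3, 3}; Q'(y) = 2y - 6 vanishes at y ∈ {3}.
Local minima of P (where P''>0): P(-4)=1216, P(3)=-2214. Local minima of Q: Q(3)=-9.
So the global minimum of psi is P(3) + Q(3) + 2 = -2214 − 9 + 2 = -2221, attained at (3, 3).

-2221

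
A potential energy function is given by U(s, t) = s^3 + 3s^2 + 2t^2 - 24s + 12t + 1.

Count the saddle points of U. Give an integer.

U separates as a function of s plus a function of t, so ∇U=0 decouples.
∂U/∂s = 3(s - 2)(s + 4) = 0 at s ∈ {-4, 2}; ∂U/∂t = 4(t + 3) = 0 at t ∈ {-3}.
The Hessian is diagonal: diag(U_ss, U_tt). Second derivatives: U_ss(-4)=-18, U_ss(2)=18; U_tt(-3)=4.
Saddle points occur where the two diagonal entries have opposite signs: (-4, -3). Count: 1.

1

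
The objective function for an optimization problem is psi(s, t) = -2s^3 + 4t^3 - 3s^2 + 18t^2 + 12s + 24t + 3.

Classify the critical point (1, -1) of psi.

saddle point

The mixed partial ∂²psi/∂s∂t is 0, so the Hessian at any point is diag(psi_ss, psi_tt) = diag(-6(2s + 1), 12(2t + 3)).
At (1, -1): H = diag(-18, 12).
The eigenvalues have opposite signs, so H is indefinite: a saddle point.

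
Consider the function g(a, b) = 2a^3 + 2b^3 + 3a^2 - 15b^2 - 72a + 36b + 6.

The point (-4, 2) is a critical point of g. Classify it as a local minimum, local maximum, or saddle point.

local maximum

The mixed partial ∂²g/∂a∂b is 0, so the Hessian at any point is diag(g_aa, g_bb) = diag(6(2a + 1), 6(2b - 5)).
At (-4, 2): H = diag(-42, -6).
Both eigenvalues are negative, so H is negative definite: a local maximum.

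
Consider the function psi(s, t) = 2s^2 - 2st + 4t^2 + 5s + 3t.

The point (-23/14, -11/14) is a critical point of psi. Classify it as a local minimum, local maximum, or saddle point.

The Hessian of psi is constant: H = [[4, -2], [-2, 8]].
det(H) = 4·8 − (-2)² = 28.
det(H) > 0 and tr(H) = 12 > 0, so H is positive definite and the point is a local minimum.

local minimum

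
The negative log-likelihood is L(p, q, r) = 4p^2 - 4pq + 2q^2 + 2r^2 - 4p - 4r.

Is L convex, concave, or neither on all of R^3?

convex

L is quadratic, so its Hessian is the constant matrix H = [[8, -4, 0], [-4, 4, 0], [0, 0, 4]].
Leading principal minors: 8, 16, 64.
All positive ⇒ H ≻ 0 ⇒ convex.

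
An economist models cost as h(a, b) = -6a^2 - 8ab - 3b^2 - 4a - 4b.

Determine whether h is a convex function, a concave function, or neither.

h is quadratic, so its Hessian is the constant matrix H = [[-12, -8], [-8, -6]].
det(H) = 8, tr(H) = -18.
det(H) > 0 and tr(H) < 0, so H is negative definite everywhere: concave.

concave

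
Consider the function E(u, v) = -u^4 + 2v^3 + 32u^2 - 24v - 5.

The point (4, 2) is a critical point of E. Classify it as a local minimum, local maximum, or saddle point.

The mixed partial ∂²E/∂u∂v is 0, so the Hessian at any point is diag(E_uu, E_vv) = diag(4(-3u^2 + 16), 12v).
At (4, 2): H = diag(-128, 24).
The eigenvalues have opposite signs, so H is indefinite: a saddle point.

saddle point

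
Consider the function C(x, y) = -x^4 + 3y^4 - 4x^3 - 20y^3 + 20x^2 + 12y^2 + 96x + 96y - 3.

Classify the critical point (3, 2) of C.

local maximum

The mixed partial ∂²C/∂x∂y is 0, so the Hessian at any point is diag(C_xx, C_yy) = diag(4(-3x^2 - 6x + 10), 12(3y^2 - 10y + 2)).
At (3, 2): H = diag(-140, -72).
Both eigenvalues are negative, so H is negative definite: a local maximum.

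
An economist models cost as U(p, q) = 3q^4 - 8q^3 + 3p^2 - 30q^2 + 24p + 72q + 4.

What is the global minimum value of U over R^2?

-196

U(p,q) separates as A(p) + B(q) + 4, so its minimum is min A + min B + 4.
A'(p) = 6p + 24 vanishes at p ∈ {-4}; B'(q) = 12(q - 3)(q - 1)(q + 2) vanishes at q ∈ {-2, 1, 3}.
Local minima of A (where A''>0): A(-4)=-48. Local minima of B: B(-2)=-152, B(3)=-27.
So the global minimum of U is A(-4) + B(-2) + 4 = -48 − 152 + 4 = -196, attained at (-4, -2).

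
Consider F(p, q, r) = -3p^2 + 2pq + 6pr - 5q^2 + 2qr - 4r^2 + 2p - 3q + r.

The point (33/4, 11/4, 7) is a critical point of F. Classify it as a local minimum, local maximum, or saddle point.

local maximum

The Hessian is constant: H = [[-6, 2, 6], [2, -10, 2], [6, 2, -8]].
Leading principal minors: Δ₁ = -6, Δ₂ = 56, Δ₃ = -16.
The minors alternate sign starting negative (−, +, −), so H is negative definite: a local maximum.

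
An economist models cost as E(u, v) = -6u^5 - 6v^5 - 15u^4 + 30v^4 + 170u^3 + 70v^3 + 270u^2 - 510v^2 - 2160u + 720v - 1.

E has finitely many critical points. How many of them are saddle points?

E separates as a function of u plus a function of v, so ∇E=0 decouples.
∂E/∂u = -30(u - 3)(u - 2)(u + 3)(u + 4) = 0 at u ∈ {-4, -3, 2, 3}; ∂E/∂v = -30(v - 4)(v - 2)(v - 1)(v + 3) = 0 at v ∈ {-3, 1, 2, 4}.
The Hessian is diagonal: diag(E_uu, E_vv). Second derivatives: E_uu(-4)=1260, E_uu(-3)=-900, E_uu(2)=900, E_uu(3)=-1260; E_vv(-3)=4200, E_vv(1)=-360, E_vv(2)=300, E_vv(4)=-1260.
Saddle points occur where the two diagonal entries have opposite signs: (-4, 1), (-4, 4), (-3, -3), (-3, 2), (2, 1), (2, 4), (3, -3), (3, 2). Count: 8.

8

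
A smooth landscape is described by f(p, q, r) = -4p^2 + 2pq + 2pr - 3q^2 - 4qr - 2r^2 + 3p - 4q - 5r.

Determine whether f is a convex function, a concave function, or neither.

concave

f is quadratic, so its Hessian is the constant matrix H = [[-8, 2, 2], [2, -6, -4], [2, -4, -4]].
Leading principal minors: -8, 44, -56.
Signs alternate −, +, − ⇒ H ≺ 0 ⇒ concave.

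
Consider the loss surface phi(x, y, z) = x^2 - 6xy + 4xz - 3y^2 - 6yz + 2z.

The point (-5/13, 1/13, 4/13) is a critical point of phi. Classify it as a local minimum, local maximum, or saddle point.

The Hessian is constant: H = [[2, -6, 4], [-6, -6, -6], [4, -6, 0]].
Leading principal minors: Δ₁ = 2, Δ₂ = -48, Δ₃ = 312.
The minors fit neither the all-positive nor the alternating-sign pattern, so H is indefinite: a saddle point.

saddle point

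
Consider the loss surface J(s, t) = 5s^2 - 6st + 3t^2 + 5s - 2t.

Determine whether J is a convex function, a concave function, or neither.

J is quadratic, so its Hessian is the constant matrix H = [[10, -6], [-6, 6]].
det(H) = 24, tr(H) = 16.
det(H) > 0 and tr(H) > 0, so H is positive definite everywhere: convex.

convex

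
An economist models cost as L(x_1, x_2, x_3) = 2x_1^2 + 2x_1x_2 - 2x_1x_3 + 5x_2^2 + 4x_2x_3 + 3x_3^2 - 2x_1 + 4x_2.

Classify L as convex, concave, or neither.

convex

L is quadratic, so its Hessian is the constant matrix H = [[4, 2, -2], [2, 10, 4], [-2, 4, 6]].
Leading principal minors: 4, 36, 80.
All positive ⇒ H ≻ 0 ⇒ convex.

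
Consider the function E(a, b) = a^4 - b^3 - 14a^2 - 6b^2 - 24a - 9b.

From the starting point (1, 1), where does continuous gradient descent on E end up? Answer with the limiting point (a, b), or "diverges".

diverges

E is separable, so gradient descent decouples: a follows -∂E/∂a, b follows -∂E/∂b.
∂E/∂a = 4(a - 3)(a + 1)(a + 2); at a=1 this is -48, so a increases.
∂E/∂b = -3(b + 1)(b + 3); at b=1 this is -24, so b increases.
The b-coordinate has no critical point in that direction and runs off to infinity.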